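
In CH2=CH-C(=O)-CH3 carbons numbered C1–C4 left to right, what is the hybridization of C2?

C2 (3 σ bonds, plus one π bond) has steric number 3: sp2.

sp2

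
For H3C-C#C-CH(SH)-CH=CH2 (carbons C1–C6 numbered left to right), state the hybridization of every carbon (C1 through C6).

C1 sp3, C2 sp, C3 sp, C4 sp3, C5 sp2, C6 sp2

C1: 4 σ bonds; 4 regions of electron density → sp3.
C2 (2 σ bonds, plus two π bonds) has steric number 2: sp.
C3: 2 σ bonds, plus two π bonds; 2 regions of electron density → sp.
C4 has 4 σ bonds: steric number 4 → sp3.
C5 — 3 σ bonds, plus one π bond. Steric number 3, so sp2.
C6 — 3 σ bonds, plus one π bond. Steric number 3, so sp2.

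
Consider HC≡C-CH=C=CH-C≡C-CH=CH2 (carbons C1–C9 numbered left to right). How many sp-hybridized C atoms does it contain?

C1: sp ✓
C2: sp ✓
C3: sp2
C4: sp ✓
C5: sp2
C6: sp ✓
C7: sp ✓
C8: sp2
C9: sp2
C1, C2, C4, C6, C7 → 5 sp carbons.

5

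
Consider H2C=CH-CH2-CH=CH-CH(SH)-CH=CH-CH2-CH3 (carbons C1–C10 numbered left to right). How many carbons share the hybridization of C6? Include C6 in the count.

C6 is sp3 (only σ bonds).
C1: sp2
C2: sp2
C3: sp3 ✓
C4: sp2
C5: sp2
C6: sp3 ✓
C7: sp2
C8: sp2
C9: sp3 ✓
C10: sp3 ✓
4 carbons are sp3.

4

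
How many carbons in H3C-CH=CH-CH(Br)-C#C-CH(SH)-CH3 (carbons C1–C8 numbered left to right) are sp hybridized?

C1: sp3
C2: sp2
C3: sp2
C4: sp3
C5: sp ✓
C6: sp ✓
C7: sp3
C8: sp3
C5, C6 → 2 sp carbons.

2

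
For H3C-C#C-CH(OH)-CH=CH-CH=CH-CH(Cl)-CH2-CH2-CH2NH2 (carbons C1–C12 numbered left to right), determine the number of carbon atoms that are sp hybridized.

2

C1: sp3
C2: sp ✓
C3: sp ✓
C4: sp3
C5: sp2
C6: sp2
C7: sp2
C8: sp2
C9: sp3
C10: sp3
C11: sp3
C12: sp3
C2, C3 → 2 sp carbons.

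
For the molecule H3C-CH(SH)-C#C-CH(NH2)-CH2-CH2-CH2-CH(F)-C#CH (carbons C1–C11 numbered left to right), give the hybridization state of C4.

sp

C4 has 2 σ bonds, plus two π bonds: steric number 2 → sp.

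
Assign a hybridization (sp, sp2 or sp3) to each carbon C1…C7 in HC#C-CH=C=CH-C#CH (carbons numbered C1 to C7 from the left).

C1 (2 σ bonds, plus two π bonds) has steric number 2: sp.
C2 carries 2 σ bonds, plus two π bonds, giving a steric number of 2, so it is sp.
C3: 3 σ bonds, plus one π bond — 3 electron domains, sp2.
C4: 2 σ bonds, plus two π bonds — 2 electron domains, sp.
C5: 3 σ bonds, plus one π bond; 3 regions of electron density → sp2.
C6 — 2 σ bonds, plus two π bonds. Steric number 2, so sp.
C7 has 2 σ bonds, plus two π bonds: steric number 2 → sp.

C1 sp, C2 sp, C3 sp2, C4 sp, C5 sp2, C6 sp, C7 sp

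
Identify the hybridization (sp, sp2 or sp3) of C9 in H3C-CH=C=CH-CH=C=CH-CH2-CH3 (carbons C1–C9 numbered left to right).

C9 — 4 σ bonds. Steric number 4, so sp3.

sp^3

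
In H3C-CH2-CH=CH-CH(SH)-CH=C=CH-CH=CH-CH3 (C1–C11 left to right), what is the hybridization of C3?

C3 is sp2: 3 σ bonds, plus one π bond, 3 electron-density regions.

sp²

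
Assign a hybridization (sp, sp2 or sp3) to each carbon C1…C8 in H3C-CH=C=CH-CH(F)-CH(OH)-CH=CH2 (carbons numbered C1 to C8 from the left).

C1 sp3, C2 sp2, C3 sp, C4 sp2, C5 sp3, C6 sp3, C7 sp2, C8 sp2

C1 is sp3: 4 σ bonds, 4 electron-density regions.
C2 is sp2: 3 σ bonds, plus one π bond, 3 electron-density regions.
C3 carries 2 σ bonds, plus two π bonds, giving a steric number of 2, so it is sp.
C4 carries 3 σ bonds, plus one π bond, giving a steric number of 3, so it is sp2.
C5 — 4 σ bonds. Steric number 4, so sp3.
C6 has 4 σ bonds: steric number 4 → sp3.
C7: 3 σ bonds, plus one π bond — 3 electron domains, sp2.
C8 (3 σ bonds, plus one π bond) has steric number 3: sp2.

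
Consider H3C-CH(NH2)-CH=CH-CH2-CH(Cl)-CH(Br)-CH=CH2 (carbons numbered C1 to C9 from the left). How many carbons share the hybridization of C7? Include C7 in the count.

5

C7 is sp3 (only σ bonds).
C1: sp3 ✓
C2: sp3 ✓
C3: sp2
C4: sp2
C5: sp3 ✓
C6: sp3 ✓
C7: sp3 ✓
C8: sp2
C9: sp2
5 carbons are sp3.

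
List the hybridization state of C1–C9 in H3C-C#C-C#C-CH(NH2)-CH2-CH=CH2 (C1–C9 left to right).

C1 sp3, C2 sp, C3 sp, C4 sp, C5 sp, C6 sp3, C7 sp3, C8 sp2, C9 sp2

C1 has 4 σ bonds: steric number 4 → sp3.
C2 — 2 σ bonds, plus two π bonds. Steric number 2, so sp.
C3: 2 σ bonds, plus two π bonds — 2 electron domains, sp.
C4 carries 2 σ bonds, plus two π bonds, giving a steric number of 2, so it is sp.
C5 — 2 σ bonds, plus two π bonds. Steric number 2, so sp.
C6: 4 σ bonds — 4 electron domains, sp3.
C7 (4 σ bonds) has steric number 4: sp3.
C8 has 3 σ bonds, plus one π bond: steric number 3 → sp2.
C9: 3 σ bonds, plus one π bond — 3 electron domains, sp2.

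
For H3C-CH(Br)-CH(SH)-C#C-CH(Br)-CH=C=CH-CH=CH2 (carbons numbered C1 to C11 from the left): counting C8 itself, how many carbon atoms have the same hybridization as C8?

C8 is sp (two π bonds).
C1: sp3
C2: sp3
C3: sp3
C4: sp ✓
C5: sp ✓
C6: sp3
C7: sp2
C8: sp ✓
C9: sp2
C10: sp2
C11: sp2
3 carbons are sp.

3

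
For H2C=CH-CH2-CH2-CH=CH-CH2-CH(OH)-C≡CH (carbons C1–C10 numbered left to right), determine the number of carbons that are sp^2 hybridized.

4

C1: sp2 ✓
C2: sp2 ✓
C3: sp3
C4: sp3
C5: sp2 ✓
C6: sp2 ✓
C7: sp3
C8: sp3
C9: sp
C10: sp
C1, C2, C5, C6 → 4 sp2 carbons.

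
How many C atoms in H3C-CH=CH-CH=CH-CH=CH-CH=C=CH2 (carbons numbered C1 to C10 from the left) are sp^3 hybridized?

1

C1: sp3 ✓
C2: sp2
C3: sp2
C4: sp2
C5: sp2
C6: sp2
C7: sp2
C8: sp2
C9: sp
C10: sp2
C1 → 1 sp3 carbon.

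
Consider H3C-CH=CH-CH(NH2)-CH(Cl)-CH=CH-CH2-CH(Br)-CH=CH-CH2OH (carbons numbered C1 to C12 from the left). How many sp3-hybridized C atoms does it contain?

C1: sp3 ✓
C2: sp2
C3: sp2
C4: sp3 ✓
C5: sp3 ✓
C6: sp2
C7: sp2
C8: sp3 ✓
C9: sp3 ✓
C10: sp2
C11: sp2
C12: sp3 ✓
C1, C4, C5, C8, C9, C12 → 6 sp3 carbons.

6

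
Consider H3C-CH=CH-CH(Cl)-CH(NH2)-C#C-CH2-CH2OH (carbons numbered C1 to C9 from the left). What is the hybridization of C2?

C2: 3 σ bonds, plus one π bond — 3 electron domains, sp2.

sp^2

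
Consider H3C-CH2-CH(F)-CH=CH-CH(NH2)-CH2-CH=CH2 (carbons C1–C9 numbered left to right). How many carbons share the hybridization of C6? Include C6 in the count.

C6 is sp3 (only σ bonds).
C1: sp3 ✓
C2: sp3 ✓
C3: sp3 ✓
C4: sp2
C5: sp2
C6: sp3 ✓
C7: sp3 ✓
C8: sp2
C9: sp2
5 carbons are sp3.

5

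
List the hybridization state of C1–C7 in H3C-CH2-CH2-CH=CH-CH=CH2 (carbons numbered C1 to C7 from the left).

C1 sp3, C2 sp3, C3 sp3, C4 sp2, C5 sp2, C6 sp2, C7 sp2

C1: 4 σ bonds; 4 regions of electron density → sp3.
C2 (4 σ bonds) has steric number 4: sp3.
C3: 4 σ bonds — 4 electron domains, sp3.
C4 (3 σ bonds, plus one π bond) has steric number 3: sp2.
C5 — 3 σ bonds, plus one π bond. Steric number 3, so sp2.
C6: 3 σ bonds, plus one π bond; 3 regions of electron density → sp2.
C7 (3 σ bonds, plus one π bond) has steric number 3: sp2.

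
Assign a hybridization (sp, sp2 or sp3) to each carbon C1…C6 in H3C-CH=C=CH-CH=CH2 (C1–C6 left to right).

C1: 4 σ bonds — 4 electron domains, sp3.
C2 — 3 σ bonds, plus one π bond. Steric number 3, so sp2.
C3: 2 σ bonds, plus two π bonds; 2 regions of electron density → sp.
C4 — 3 σ bonds, plus one π bond. Steric number 3, so sp2.
C5 has 3 σ bonds, plus one π bond: steric number 3 → sp2.
C6: 3 σ bonds, plus one π bond; 3 regions of electron density → sp2.

C1 sp3, C2 sp2, C3 sp, C4 sp2, C5 sp2, C6 sp2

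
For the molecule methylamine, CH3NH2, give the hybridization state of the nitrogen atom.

Three σ bonds + one lone pair = steric number 4 → sp3.

sp³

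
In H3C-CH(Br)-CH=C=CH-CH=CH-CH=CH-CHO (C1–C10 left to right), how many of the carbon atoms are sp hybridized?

1

C1: sp3
C2: sp3
C3: sp2
C4: sp ✓
C5: sp2
C6: sp2
C7: sp2
C8: sp2
C9: sp2
C10: sp2
C4 → 1 sp carbon.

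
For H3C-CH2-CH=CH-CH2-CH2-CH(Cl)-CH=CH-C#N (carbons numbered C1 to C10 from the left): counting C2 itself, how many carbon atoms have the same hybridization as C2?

5

C2 is sp3 (only σ bonds).
C1: sp3 ✓
C2: sp3 ✓
C3: sp2
C4: sp2
C5: sp3 ✓
C6: sp3 ✓
C7: sp3 ✓
C8: sp2
C9: sp2
C10: sp
5 carbons are sp3.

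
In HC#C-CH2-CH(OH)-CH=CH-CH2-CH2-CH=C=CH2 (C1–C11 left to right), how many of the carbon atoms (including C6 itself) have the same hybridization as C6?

C6 is sp2 (one π bond).
C1: sp
C2: sp
C3: sp3
C4: sp3
C5: sp2 ✓
C6: sp2 ✓
C7: sp3
C8: sp3
C9: sp2 ✓
C10: sp
C11: sp2 ✓
4 carbons are sp2.

4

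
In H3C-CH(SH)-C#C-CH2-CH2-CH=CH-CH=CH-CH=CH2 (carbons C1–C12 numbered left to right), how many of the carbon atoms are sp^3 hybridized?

4

C1: sp3 ✓
C2: sp3 ✓
C3: sp
C4: sp
C5: sp3 ✓
C6: sp3 ✓
C7: sp2
C8: sp2
C9: sp2
C10: sp2
C11: sp2
C12: sp2
C1, C2, C5, C6 → 4 sp3 carbons.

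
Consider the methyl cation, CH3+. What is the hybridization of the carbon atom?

sp2

Three σ bonds to H, empty p orbital → sp2, trigonal planar.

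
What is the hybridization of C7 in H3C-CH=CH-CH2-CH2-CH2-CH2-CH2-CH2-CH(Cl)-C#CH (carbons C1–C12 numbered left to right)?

sp³

C7 (4 σ bonds) has steric number 4: sp3.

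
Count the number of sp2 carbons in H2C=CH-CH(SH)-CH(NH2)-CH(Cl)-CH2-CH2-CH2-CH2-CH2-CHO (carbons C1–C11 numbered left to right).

3

C1: sp2 ✓
C2: sp2 ✓
C3: sp3
C4: sp3
C5: sp3
C6: sp3
C7: sp3
C8: sp3
C9: sp3
C10: sp3
C11: sp2 ✓
C1, C2, C11 → 3 sp2 carbons.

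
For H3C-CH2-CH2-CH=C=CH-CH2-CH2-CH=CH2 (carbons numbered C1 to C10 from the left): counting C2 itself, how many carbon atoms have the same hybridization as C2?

5

C2 is sp3 (only σ bonds).
C1: sp3 ✓
C2: sp3 ✓
C3: sp3 ✓
C4: sp2
C5: sp
C6: sp2
C7: sp3 ✓
C8: sp3 ✓
C9: sp2
C10: sp2
5 carbons are sp3.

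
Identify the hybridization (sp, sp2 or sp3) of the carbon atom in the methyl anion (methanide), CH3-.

sp³

Three σ bonds + one lone pair = steric number 4 → sp3, pyramidal.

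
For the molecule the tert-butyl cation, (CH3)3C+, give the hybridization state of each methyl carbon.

sp^3

Each methyl carbon carries 4 σ bonds, giving a steric number of 4, so it is sp3.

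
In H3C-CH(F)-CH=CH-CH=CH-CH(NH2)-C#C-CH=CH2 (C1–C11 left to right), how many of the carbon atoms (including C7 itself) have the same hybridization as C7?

3

C7 is sp3 (only σ bonds).
C1: sp3 ✓
C2: sp3 ✓
C3: sp2
C4: sp2
C5: sp2
C6: sp2
C7: sp3 ✓
C8: sp
C9: sp
C10: sp2
C11: sp2
3 carbons are sp3.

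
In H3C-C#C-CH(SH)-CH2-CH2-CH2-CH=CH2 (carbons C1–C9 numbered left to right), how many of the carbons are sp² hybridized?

C1: sp3
C2: sp
C3: sp
C4: sp3
C5: sp3
C6: sp3
C7: sp3
C8: sp2 ✓
C9: sp2 ✓
C8, C9 → 2 sp2 carbons.

2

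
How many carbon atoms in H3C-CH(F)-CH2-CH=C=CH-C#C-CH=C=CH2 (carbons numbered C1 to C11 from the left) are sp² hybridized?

C1: sp3
C2: sp3
C3: sp3
C4: sp2 ✓
C5: sp
C6: sp2 ✓
C7: sp
C8: sp
C9: sp2 ✓
C10: sp
C11: sp2 ✓
C4, C6, C9, C11 → 4 sp2 carbons.

4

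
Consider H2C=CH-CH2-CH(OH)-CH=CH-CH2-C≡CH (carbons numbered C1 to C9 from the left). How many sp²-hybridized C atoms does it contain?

C1: sp2 ✓
C2: sp2 ✓
C3: sp3
C4: sp3
C5: sp2 ✓
C6: sp2 ✓
C7: sp3
C8: sp
C9: sp
C1, C2, C5, C6 → 4 sp2 carbons.

4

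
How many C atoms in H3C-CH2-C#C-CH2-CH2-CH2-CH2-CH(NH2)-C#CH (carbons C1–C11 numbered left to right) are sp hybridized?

C1: sp3
C2: sp3
C3: sp ✓
C4: sp ✓
C5: sp3
C6: sp3
C7: sp3
C8: sp3
C9: sp3
C10: sp ✓
C11: sp ✓
C3, C4, C10, C11 → 4 sp carbons.

4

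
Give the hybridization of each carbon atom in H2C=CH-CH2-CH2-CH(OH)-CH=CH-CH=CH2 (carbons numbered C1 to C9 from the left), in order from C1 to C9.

C1 — 3 σ bonds, plus one π bond. Steric number 3, so sp2.
C2 is sp2: 3 σ bonds, plus one π bond, 3 electron-density regions.
C3 (4 σ bonds) has steric number 4: sp3.
C4 — 4 σ bonds. Steric number 4, so sp3.
C5 — 4 σ bonds. Steric number 4, so sp3.
C6: 3 σ bonds, plus one π bond; 3 regions of electron density → sp2.
C7 has 3 σ bonds, plus one π bond: steric number 3 → sp2.
C8 is sp2: 3 σ bonds, plus one π bond, 3 electron-density regions.
C9 has 3 σ bonds, plus one π bond: steric number 3 → sp2.

C1 sp2, C2 sp2, C3 sp3, C4 sp3, C5 sp3, C6 sp2, C7 sp2, C8 sp2, C9 sp2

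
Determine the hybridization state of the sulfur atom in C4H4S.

sp2

Analogous to furan: one S lone pair in the aromatic π system, S is sp2.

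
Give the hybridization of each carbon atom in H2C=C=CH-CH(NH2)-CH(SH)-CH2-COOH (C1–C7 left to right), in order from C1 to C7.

C1 has 3 σ bonds, plus one π bond: steric number 3 → sp2.
C2 — 2 σ bonds, plus two π bonds. Steric number 2, so sp.
C3: 3 σ bonds, plus one π bond; 3 regions of electron density → sp2.
C4 (4 σ bonds) has steric number 4: sp3.
C5 (4 σ bonds) has steric number 4: sp3.
C6: 4 σ bonds — 4 electron domains, sp3.
C7 has 3 σ bonds, plus one π bond: steric number 3 → sp2.

C1 sp2, C2 sp, C3 sp2, C4 sp3, C5 sp3, C6 sp3, C7 sp2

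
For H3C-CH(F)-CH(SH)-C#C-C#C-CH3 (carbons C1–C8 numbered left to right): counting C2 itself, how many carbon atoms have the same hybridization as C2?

C2 is sp3 (only σ bonds).
C1: sp3 ✓
C2: sp3 ✓
C3: sp3 ✓
C4: sp
C5: sp
C6: sp
C7: sp
C8: sp3 ✓
4 carbons are sp3.

4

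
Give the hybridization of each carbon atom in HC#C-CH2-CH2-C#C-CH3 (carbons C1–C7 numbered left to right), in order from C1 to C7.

C1 has 2 σ bonds, plus two π bonds: steric number 2 → sp.
C2 is sp: 2 σ bonds, plus two π bonds, 2 electron-density regions.
C3 is sp3: 4 σ bonds, 4 electron-density regions.
C4: 4 σ bonds; 4 regions of electron density → sp3.
C5 — 2 σ bonds, plus two π bonds. Steric number 2, so sp.
C6: 2 σ bonds, plus two π bonds — 2 electron domains, sp.
C7 — 4 σ bonds. Steric number 4, so sp3.

C1 sp, C2 sp, C3 sp3, C4 sp3, C5 sp, C6 sp, C7 sp3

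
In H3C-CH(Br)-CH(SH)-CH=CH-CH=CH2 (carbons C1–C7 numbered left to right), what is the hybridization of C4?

C4: 3 σ bonds, plus one π bond; 3 regions of electron density → sp2.

sp²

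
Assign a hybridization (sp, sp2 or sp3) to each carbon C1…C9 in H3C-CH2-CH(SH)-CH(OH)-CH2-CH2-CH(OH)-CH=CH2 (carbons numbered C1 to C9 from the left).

C1 is sp3: 4 σ bonds, 4 electron-density regions.
C2: 4 σ bonds — 4 electron domains, sp3.
C3: 4 σ bonds — 4 electron domains, sp3.
C4 (4 σ bonds) has steric number 4: sp3.
C5 (4 σ bonds) has steric number 4: sp3.
C6 (4 σ bonds) has steric number 4: sp3.
C7: 4 σ bonds; 4 regions of electron density → sp3.
C8: 3 σ bonds, plus one π bond; 3 regions of electron density → sp2.
C9 has 3 σ bonds, plus one π bond: steric number 3 → sp2.

C1 sp3, C2 sp3, C3 sp3, C4 sp3, C5 sp3, C6 sp3, C7 sp3, C8 sp2, C9 sp2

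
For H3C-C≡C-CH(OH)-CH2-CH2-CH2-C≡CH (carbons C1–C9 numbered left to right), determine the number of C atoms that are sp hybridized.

C1: sp3
C2: sp ✓
C3: sp ✓
C4: sp3
C5: sp3
C6: sp3
C7: sp3
C8: sp ✓
C9: sp ✓
C2, C3, C8, C9 → 4 sp carbons.

4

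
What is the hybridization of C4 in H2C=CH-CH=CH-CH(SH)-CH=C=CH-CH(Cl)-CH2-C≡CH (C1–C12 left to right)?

sp^2

C4 carries 3 σ bonds, plus one π bond, giving a steric number of 3, so it is sp2.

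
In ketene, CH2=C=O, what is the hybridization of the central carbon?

The central carbon (2 σ bonds, plus two π bonds) has steric number 2: sp.

sp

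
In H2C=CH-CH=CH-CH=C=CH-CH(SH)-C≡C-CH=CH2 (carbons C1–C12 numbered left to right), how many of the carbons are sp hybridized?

C1: sp2
C2: sp2
C3: sp2
C4: sp2
C5: sp2
C6: sp ✓
C7: sp2
C8: sp3
C9: sp ✓
C10: sp ✓
C11: sp2
C12: sp2
C6, C9, C10 → 3 sp carbons.

3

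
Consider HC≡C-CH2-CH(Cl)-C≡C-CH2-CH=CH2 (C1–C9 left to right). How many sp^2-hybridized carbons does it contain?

2

C1: sp
C2: sp
C3: sp3
C4: sp3
C5: sp
C6: sp
C7: sp3
C8: sp2 ✓
C9: sp2 ✓
C8, C9 → 2 sp2 carbons.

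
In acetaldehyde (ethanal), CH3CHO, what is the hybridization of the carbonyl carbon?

The carbonyl carbon has 3 σ bonds, plus one π bond: steric number 3 → sp2.

sp²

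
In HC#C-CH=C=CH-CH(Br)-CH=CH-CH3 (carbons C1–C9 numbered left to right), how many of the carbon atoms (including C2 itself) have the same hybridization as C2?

C2 is sp (two π bonds).
C1: sp ✓
C2: sp ✓
C3: sp2
C4: sp ✓
C5: sp2
C6: sp3
C7: sp2
C8: sp2
C9: sp3
3 carbons are sp.

3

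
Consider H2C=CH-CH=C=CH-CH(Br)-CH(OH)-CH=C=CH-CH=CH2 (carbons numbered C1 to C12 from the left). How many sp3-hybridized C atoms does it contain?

2

C1: sp2
C2: sp2
C3: sp2
C4: sp
C5: sp2
C6: sp3 ✓
C7: sp3 ✓
C8: sp2
C9: sp
C10: sp2
C11: sp2
C12: sp2
C6, C7 → 2 sp3 carbons.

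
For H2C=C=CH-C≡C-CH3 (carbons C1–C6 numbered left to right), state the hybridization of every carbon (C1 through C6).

C1 — 3 σ bonds, plus one π bond. Steric number 3, so sp2.
C2 has 2 σ bonds, plus two π bonds: steric number 2 → sp.
C3: 3 σ bonds, plus one π bond; 3 regions of electron density → sp2.
C4 is sp: 2 σ bonds, plus two π bonds, 2 electron-density regions.
C5 has 2 σ bonds, plus two π bonds: steric number 2 → sp.
C6: 4 σ bonds; 4 regions of electron density → sp3.

C1 sp2, C2 sp, C3 sp2, C4 sp, C5 sp, C6 sp3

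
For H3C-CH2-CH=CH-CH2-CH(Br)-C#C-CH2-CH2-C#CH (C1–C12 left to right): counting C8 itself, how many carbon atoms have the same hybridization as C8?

C8 is sp (two π bonds).
C1: sp3
C2: sp3
C3: sp2
C4: sp2
C5: sp3
C6: sp3
C7: sp ✓
C8: sp ✓
C9: sp3
C10: sp3
C11: sp ✓
C12: sp ✓
4 carbons are sp.

4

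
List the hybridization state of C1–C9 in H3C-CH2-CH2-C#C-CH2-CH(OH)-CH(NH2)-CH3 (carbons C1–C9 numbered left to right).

C1 (4 σ bonds) has steric number 4: sp3.
C2: 4 σ bonds — 4 electron domains, sp3.
C3 carries 4 σ bonds, giving a steric number of 4, so it is sp3.
C4: 2 σ bonds, plus two π bonds — 2 electron domains, sp.
C5: 2 σ bonds, plus two π bonds — 2 electron domains, sp.
C6 carries 4 σ bonds, giving a steric number of 4, so it is sp3.
C7: 4 σ bonds; 4 regions of electron density → sp3.
C8 carries 4 σ bonds, giving a steric number of 4, so it is sp3.
C9 (4 σ bonds) has steric number 4: sp3.

C1 sp3, C2 sp3, C3 sp3, C4 sp, C5 sp, C6 sp3, C7 sp3, C8 sp3, C9 sp3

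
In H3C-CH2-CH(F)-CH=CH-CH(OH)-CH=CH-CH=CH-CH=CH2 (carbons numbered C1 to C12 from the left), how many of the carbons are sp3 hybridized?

C1: sp3 ✓
C2: sp3 ✓
C3: sp3 ✓
C4: sp2
C5: sp2
C6: sp3 ✓
C7: sp2
C8: sp2
C9: sp2
C10: sp2
C11: sp2
C12: sp2
C1, C2, C3, C6 → 4 sp3 carbons.

4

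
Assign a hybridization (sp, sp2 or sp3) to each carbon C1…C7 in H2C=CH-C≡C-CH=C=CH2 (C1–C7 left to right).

C1 — 3 σ bonds, plus one π bond. Steric number 3, so sp2.
C2 (3 σ bonds, plus one π bond) has steric number 3: sp2.
C3 — 2 σ bonds, plus two π bonds. Steric number 2, so sp.
C4 has 2 σ bonds, plus two π bonds: steric number 2 → sp.
C5 carries 3 σ bonds, plus one π bond, giving a steric number of 3, so it is sp2.
C6: 2 σ bonds, plus two π bonds — 2 electron domains, sp.
C7 has 3 σ bonds, plus one π bond: steric number 3 → sp2.

C1 sp2, C2 sp2, C3 sp, C4 sp, C5 sp2, C6 sp, C7 sp2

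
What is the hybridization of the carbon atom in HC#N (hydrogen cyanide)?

The carbon atom — 2 σ bonds, plus two π bonds. Steric number 2, so sp.

sp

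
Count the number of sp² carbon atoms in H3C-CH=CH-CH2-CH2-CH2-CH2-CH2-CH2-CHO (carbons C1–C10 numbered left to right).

C1: sp3
C2: sp2 ✓
C3: sp2 ✓
C4: sp3
C5: sp3
C6: sp3
C7: sp3
C8: sp3
C9: sp3
C10: sp2 ✓
C2, C3, C10 → 3 sp2 carbons.

3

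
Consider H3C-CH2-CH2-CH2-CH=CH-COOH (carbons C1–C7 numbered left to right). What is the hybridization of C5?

sp^2

C5 (3 σ bonds, plus one π bond) has steric number 3: sp2.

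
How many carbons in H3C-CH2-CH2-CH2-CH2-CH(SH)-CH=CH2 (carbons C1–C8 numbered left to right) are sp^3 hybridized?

6

C1: sp3 ✓
C2: sp3 ✓
C3: sp3 ✓
C4: sp3 ✓
C5: sp3 ✓
C6: sp3 ✓
C7: sp2
C8: sp2
C1, C2, C3, C4, C5, C6 → 6 sp3 carbons.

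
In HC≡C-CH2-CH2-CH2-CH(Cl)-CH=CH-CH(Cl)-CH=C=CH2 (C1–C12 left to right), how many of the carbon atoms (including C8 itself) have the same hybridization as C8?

4

C8 is sp2 (one π bond).
C1: sp
C2: sp
C3: sp3
C4: sp3
C5: sp3
C6: sp3
C7: sp2 ✓
C8: sp2 ✓
C9: sp3
C10: sp2 ✓
C11: sp
C12: sp2 ✓
4 carbons are sp2.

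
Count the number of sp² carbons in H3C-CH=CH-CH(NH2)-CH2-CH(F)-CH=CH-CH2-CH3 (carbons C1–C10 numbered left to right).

C1: sp3
C2: sp2 ✓
C3: sp2 ✓
C4: sp3
C5: sp3
C6: sp3
C7: sp2 ✓
C8: sp2 ✓
C9: sp3
C10: sp3
C2, C3, C7, C8 → 4 sp2 carbons.

4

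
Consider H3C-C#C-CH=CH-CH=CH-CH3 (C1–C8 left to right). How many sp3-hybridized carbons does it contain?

2

C1: sp3 ✓
C2: sp
C3: sp
C4: sp2
C5: sp2
C6: sp2
C7: sp2
C8: sp3 ✓
C1, C8 → 2 sp3 carbons.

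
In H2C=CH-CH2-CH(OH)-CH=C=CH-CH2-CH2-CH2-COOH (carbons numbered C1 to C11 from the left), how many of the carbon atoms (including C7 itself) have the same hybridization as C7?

5

C7 is sp2 (one π bond).
C1: sp2 ✓
C2: sp2 ✓
C3: sp3
C4: sp3
C5: sp2 ✓
C6: sp
C7: sp2 ✓
C8: sp3
C9: sp3
C10: sp3
C11: sp2 ✓
5 carbons are sp2.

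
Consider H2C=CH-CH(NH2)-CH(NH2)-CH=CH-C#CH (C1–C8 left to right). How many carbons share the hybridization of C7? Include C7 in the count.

2

C7 is sp (two π bonds).
C1: sp2
C2: sp2
C3: sp3
C4: sp3
C5: sp2
C6: sp2
C7: sp ✓
C8: sp ✓
2 carbons are sp.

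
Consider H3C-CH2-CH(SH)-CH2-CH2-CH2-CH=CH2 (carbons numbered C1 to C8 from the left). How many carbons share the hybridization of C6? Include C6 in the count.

6

C6 is sp3 (only σ bonds).
C1: sp3 ✓
C2: sp3 ✓
C3: sp3 ✓
C4: sp3 ✓
C5: sp3 ✓
C6: sp3 ✓
C7: sp2
C8: sp2
6 carbons are sp3.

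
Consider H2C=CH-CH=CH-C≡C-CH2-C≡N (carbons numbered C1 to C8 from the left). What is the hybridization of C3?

C3 is sp2: 3 σ bonds, plus one π bond, 3 electron-density regions.

sp^2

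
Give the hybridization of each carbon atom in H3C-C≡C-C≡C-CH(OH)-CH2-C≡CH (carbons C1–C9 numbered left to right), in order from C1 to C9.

C1 sp3, C2 sp, C3 sp, C4 sp, C5 sp, C6 sp3, C7 sp3, C8 sp, C9 sp

C1: 4 σ bonds; 4 regions of electron density → sp3.
C2: 2 σ bonds, plus two π bonds — 2 electron domains, sp.
C3 has 2 σ bonds, plus two π bonds: steric number 2 → sp.
C4 carries 2 σ bonds, plus two π bonds, giving a steric number of 2, so it is sp.
C5: 2 σ bonds, plus two π bonds — 2 electron domains, sp.
C6 has 4 σ bonds: steric number 4 → sp3.
C7: 4 σ bonds — 4 electron domains, sp3.
C8 has 2 σ bonds, plus two π bonds: steric number 2 → sp.
C9 has 2 σ bonds, plus two π bonds: steric number 2 → sp.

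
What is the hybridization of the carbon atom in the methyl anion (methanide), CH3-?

Three σ bonds + one lone pair = steric number 4 → sp3, pyramidal.

sp3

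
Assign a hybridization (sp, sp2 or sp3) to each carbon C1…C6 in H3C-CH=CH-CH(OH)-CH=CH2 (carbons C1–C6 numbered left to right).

C1 carries 4 σ bonds, giving a steric number of 4, so it is sp3.
C2 — 3 σ bonds, plus one π bond. Steric number 3, so sp2.
C3 carries 3 σ bonds, plus one π bond, giving a steric number of 3, so it is sp2.
C4 is sp3: 4 σ bonds, 4 electron-density regions.
C5 carries 3 σ bonds, plus one π bond, giving a steric number of 3, so it is sp2.
C6: 3 σ bonds, plus one π bond — 3 electron domains, sp2.

C1 sp3, C2 sp2, C3 sp2, C4 sp3, C5 sp2, C6 sp2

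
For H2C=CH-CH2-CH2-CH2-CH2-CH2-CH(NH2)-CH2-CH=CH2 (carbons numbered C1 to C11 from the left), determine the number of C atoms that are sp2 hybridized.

C1: sp2 ✓
C2: sp2 ✓
C3: sp3
C4: sp3
C5: sp3
C6: sp3
C7: sp3
C8: sp3
C9: sp3
C10: sp2 ✓
C11: sp2 ✓
C1, C2, C10, C11 → 4 sp2 carbons.

4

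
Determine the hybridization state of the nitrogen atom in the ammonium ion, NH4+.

sp³

Four σ bonds, no lone pair → sp3, tetrahedral.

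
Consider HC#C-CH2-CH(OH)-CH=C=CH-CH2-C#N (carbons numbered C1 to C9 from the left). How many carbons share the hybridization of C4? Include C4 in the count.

C4 is sp3 (only σ bonds).
C1: sp
C2: sp
C3: sp3 ✓
C4: sp3 ✓
C5: sp2
C6: sp
C7: sp2
C8: sp3 ✓
C9: sp
3 carbons are sp3.

3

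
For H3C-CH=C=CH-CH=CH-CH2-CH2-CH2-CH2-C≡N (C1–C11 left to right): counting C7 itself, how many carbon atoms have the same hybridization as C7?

5

C7 is sp3 (only σ bonds).
C1: sp3 ✓
C2: sp2
C3: sp
C4: sp2
C5: sp2
C6: sp2
C7: sp3 ✓
C8: sp3 ✓
C9: sp3 ✓
C10: sp3 ✓
C11: sp
5 carbons are sp3.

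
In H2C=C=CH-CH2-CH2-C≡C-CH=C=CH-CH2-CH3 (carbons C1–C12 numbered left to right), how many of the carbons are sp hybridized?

4

C1: sp2
C2: sp ✓
C3: sp2
C4: sp3
C5: sp3
C6: sp ✓
C7: sp ✓
C8: sp2
C9: sp ✓
C10: sp2
C11: sp3
C12: sp3
C2, C6, C7, C9 → 4 sp carbons.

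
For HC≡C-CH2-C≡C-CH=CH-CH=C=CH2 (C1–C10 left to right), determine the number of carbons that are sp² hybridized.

C1: sp
C2: sp
C3: sp3
C4: sp
C5: sp
C6: sp2 ✓
C7: sp2 ✓
C8: sp2 ✓
C9: sp
C10: sp2 ✓
C6, C7, C8, C10 → 4 sp2 carbons.

4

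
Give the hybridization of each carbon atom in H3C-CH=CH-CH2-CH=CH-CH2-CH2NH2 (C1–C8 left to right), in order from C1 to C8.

C1 has 4 σ bonds: steric number 4 → sp3.
C2 has 3 σ bonds, plus one π bond: steric number 3 → sp2.
C3: 3 σ bonds, plus one π bond; 3 regions of electron density → sp2.
C4 has 4 σ bonds: steric number 4 → sp3.
C5 has 3 σ bonds, plus one π bond: steric number 3 → sp2.
C6 carries 3 σ bonds, plus one π bond, giving a steric number of 3, so it is sp2.
C7: 4 σ bonds — 4 electron domains, sp3.
C8 is sp3: 4 σ bonds, 4 electron-density regions.

C1 sp3, C2 sp2, C3 sp2, C4 sp3, C5 sp2, C6 sp2, C7 sp3, C8 sp3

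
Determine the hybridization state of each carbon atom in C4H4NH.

sp^2

Each carbon atom (3 σ bonds, plus one π bond) has steric number 3: sp2.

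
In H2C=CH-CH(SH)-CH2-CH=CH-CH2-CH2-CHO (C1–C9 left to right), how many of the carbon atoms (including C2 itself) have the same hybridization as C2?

5

C2 is sp2 (one π bond).
C1: sp2 ✓
C2: sp2 ✓
C3: sp3
C4: sp3
C5: sp2 ✓
C6: sp2 ✓
C7: sp3
C8: sp3
C9: sp2 ✓
5 carbons are sp2.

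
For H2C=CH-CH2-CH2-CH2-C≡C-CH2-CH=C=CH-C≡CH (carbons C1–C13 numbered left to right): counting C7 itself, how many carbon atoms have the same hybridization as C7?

C7 is sp (two π bonds).
C1: sp2
C2: sp2
C3: sp3
C4: sp3
C5: sp3
C6: sp ✓
C7: sp ✓
C8: sp3
C9: sp2
C10: sp ✓
C11: sp2
C12: sp ✓
C13: sp ✓
5 carbons are sp.

5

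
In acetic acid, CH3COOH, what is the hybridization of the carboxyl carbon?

sp2

The carboxyl carbon (3 σ bonds, plus one π bond) has steric number 3: sp2.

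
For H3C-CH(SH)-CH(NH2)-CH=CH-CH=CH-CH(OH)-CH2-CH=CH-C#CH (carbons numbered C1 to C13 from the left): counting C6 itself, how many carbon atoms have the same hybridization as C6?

6

C6 is sp2 (one π bond).
C1: sp3
C2: sp3
C3: sp3
C4: sp2 ✓
C5: sp2 ✓
C6: sp2 ✓
C7: sp2 ✓
C8: sp3
C9: sp3
C10: sp2 ✓
C11: sp2 ✓
C12: sp
C13: sp
6 carbons are sp2.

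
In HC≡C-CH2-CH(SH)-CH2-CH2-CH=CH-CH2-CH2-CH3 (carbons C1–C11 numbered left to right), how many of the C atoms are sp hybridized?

C1: sp ✓
C2: sp ✓
C3: sp3
C4: sp3
C5: sp3
C6: sp3
C7: sp2
C8: sp2
C9: sp3
C10: sp3
C11: sp3
C1, C2 → 2 sp carbons.

2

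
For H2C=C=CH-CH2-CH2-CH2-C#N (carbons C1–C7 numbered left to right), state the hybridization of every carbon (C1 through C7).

C1 sp2, C2 sp, C3 sp2, C4 sp3, C5 sp3, C6 sp3, C7 sp

C1: 3 σ bonds, plus one π bond — 3 electron domains, sp2.
C2 (2 σ bonds, plus two π bonds) has steric number 2: sp.
C3 (3 σ bonds, plus one π bond) has steric number 3: sp2.
C4: 4 σ bonds — 4 electron domains, sp3.
C5 has 4 σ bonds: steric number 4 → sp3.
C6: 4 σ bonds; 4 regions of electron density → sp3.
C7: 2 σ bonds, plus two π bonds — 2 electron domains, sp.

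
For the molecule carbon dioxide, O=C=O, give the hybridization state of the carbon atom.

Two σ bonds, two π bonds → steric number 2 → sp.

sp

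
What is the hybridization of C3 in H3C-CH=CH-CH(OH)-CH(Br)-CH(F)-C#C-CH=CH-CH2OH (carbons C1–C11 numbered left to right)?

C3 has 3 σ bonds, plus one π bond: steric number 3 → sp2.

sp²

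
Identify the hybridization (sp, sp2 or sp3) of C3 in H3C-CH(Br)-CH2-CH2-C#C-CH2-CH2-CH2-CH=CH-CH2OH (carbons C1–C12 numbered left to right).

sp3

C3 (4 σ bonds) has steric number 4: sp3.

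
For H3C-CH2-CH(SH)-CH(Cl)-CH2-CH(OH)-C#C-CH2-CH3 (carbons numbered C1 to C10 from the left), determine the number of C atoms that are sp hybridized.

C1: sp3
C2: sp3
C3: sp3
C4: sp3
C5: sp3
C6: sp3
C7: sp ✓
C8: sp ✓
C9: sp3
C10: sp3
C7, C8 → 2 sp carbons.

2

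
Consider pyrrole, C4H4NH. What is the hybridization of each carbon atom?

Each carbon atom: 3 σ bonds, plus one π bond; 3 regions of electron density → sp2.

sp2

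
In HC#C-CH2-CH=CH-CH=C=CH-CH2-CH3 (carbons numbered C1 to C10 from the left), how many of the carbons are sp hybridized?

3

C1: sp ✓
C2: sp ✓
C3: sp3
C4: sp2
C5: sp2
C6: sp2
C7: sp ✓
C8: sp2
C9: sp3
C10: sp3
C1, C2, C7 → 3 sp carbons.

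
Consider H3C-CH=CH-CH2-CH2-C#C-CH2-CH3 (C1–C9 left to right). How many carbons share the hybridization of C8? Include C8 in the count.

5

C8 is sp3 (only σ bonds).
C1: sp3 ✓
C2: sp2
C3: sp2
C4: sp3 ✓
C5: sp3 ✓
C6: sp
C7: sp
C8: sp3 ✓
C9: sp3 ✓
5 carbons are sp3.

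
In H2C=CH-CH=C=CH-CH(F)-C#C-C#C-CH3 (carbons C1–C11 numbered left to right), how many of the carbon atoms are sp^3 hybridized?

2

C1: sp2
C2: sp2
C3: sp2
C4: sp
C5: sp2
C6: sp3 ✓
C7: sp
C8: sp
C9: sp
C10: sp
C11: sp3 ✓
C6, C11 → 2 sp3 carbons.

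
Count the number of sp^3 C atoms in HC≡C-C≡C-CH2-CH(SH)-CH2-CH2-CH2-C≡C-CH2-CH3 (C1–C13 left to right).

C1: sp
C2: sp
C3: sp
C4: sp
C5: sp3 ✓
C6: sp3 ✓
C7: sp3 ✓
C8: sp3 ✓
C9: sp3 ✓
C10: sp
C11: sp
C12: sp3 ✓
C13: sp3 ✓
C5, C6, C7, C8, C9, C12, C13 → 7 sp3 carbons.

7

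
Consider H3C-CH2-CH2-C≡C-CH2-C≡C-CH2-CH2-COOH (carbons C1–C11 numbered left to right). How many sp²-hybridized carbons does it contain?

1

C1: sp3
C2: sp3
C3: sp3
C4: sp
C5: sp
C6: sp3
C7: sp
C8: sp
C9: sp3
C10: sp3
C11: sp2 ✓
C11 → 1 sp2 carbon.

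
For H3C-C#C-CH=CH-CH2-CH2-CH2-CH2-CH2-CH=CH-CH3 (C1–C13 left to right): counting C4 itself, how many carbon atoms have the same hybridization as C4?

C4 is sp2 (one π bond).
C1: sp3
C2: sp
C3: sp
C4: sp2 ✓
C5: sp2 ✓
C6: sp3
C7: sp3
C8: sp3
C9: sp3
C10: sp3
C11: sp2 ✓
C12: sp2 ✓
C13: sp3
4 carbons are sp2.

4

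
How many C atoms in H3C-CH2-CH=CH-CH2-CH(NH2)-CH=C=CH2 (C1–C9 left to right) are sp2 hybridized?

C1: sp3
C2: sp3
C3: sp2 ✓
C4: sp2 ✓
C5: sp3
C6: sp3
C7: sp2 ✓
C8: sp
C9: sp2 ✓
C3, C4, C7, C9 → 4 sp2 carbons.

4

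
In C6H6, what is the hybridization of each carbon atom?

Every ring carbon has three σ bonds and contributes one p electron to the aromatic π system.

sp²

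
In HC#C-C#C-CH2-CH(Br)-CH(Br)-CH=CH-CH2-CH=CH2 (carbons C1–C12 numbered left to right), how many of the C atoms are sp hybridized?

C1: sp ✓
C2: sp ✓
C3: sp ✓
C4: sp ✓
C5: sp3
C6: sp3
C7: sp3
C8: sp2
C9: sp2
C10: sp3
C11: sp2
C12: sp2
C1, C2, C3, C4 → 4 sp carbons.

4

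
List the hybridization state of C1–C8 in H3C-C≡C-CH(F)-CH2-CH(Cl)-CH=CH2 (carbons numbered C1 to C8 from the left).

C1 sp3, C2 sp, C3 sp, C4 sp3, C5 sp3, C6 sp3, C7 sp2, C8 sp2

C1 (4 σ bonds) has steric number 4: sp3.
C2 — 2 σ bonds, plus two π bonds. Steric number 2, so sp.
C3 — 2 σ bonds, plus two π bonds. Steric number 2, so sp.
C4: 4 σ bonds — 4 electron domains, sp3.
C5 carries 4 σ bonds, giving a steric number of 4, so it is sp3.
C6 (4 σ bonds) has steric number 4: sp3.
C7: 3 σ bonds, plus one π bond — 3 electron domains, sp2.
C8: 3 σ bonds, plus one π bond; 3 regions of electron density → sp2.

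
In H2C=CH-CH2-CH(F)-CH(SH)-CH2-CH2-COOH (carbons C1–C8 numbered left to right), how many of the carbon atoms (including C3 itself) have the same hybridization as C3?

C3 is sp3 (only σ bonds).
C1: sp2
C2: sp2
C3: sp3 ✓
C4: sp3 ✓
C5: sp3 ✓
C6: sp3 ✓
C7: sp3 ✓
C8: sp2
5 carbons are sp3.

5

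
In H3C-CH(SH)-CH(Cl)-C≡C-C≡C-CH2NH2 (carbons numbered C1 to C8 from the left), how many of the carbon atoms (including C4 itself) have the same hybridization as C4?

4

C4 is sp (two π bonds).
C1: sp3
C2: sp3
C3: sp3
C4: sp ✓
C5: sp ✓
C6: sp ✓
C7: sp ✓
C8: sp3
4 carbons are sp.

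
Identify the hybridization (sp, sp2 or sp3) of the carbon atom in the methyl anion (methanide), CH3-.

sp³

Three σ bonds + one lone pair = steric number 4 → sp3, pyramidal.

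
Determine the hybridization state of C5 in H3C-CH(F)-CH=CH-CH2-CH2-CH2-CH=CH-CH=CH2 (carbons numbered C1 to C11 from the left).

C5 — 4 σ bonds. Steric number 4, so sp3.

sp^3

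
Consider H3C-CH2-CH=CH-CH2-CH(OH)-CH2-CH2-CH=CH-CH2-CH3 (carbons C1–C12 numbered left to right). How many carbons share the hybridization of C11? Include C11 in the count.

8

C11 is sp3 (only σ bonds).
C1: sp3 ✓
C2: sp3 ✓
C3: sp2
C4: sp2
C5: sp3 ✓
C6: sp3 ✓
C7: sp3 ✓
C8: sp3 ✓
C9: sp2
C10: sp2
C11: sp3 ✓
C12: sp3 ✓
8 carbons are sp3.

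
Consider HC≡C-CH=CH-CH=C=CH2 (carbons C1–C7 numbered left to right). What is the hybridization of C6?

C6: 2 σ bonds, plus two π bonds; 2 regions of electron density → sp.

sp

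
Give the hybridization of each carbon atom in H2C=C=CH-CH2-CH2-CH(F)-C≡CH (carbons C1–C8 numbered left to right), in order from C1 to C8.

C1 sp2, C2 sp, C3 sp2, C4 sp3, C5 sp3, C6 sp3, C7 sp, C8 sp

C1 (3 σ bonds, plus one π bond) has steric number 3: sp2.
C2 carries 2 σ bonds, plus two π bonds, giving a steric number of 2, so it is sp.
C3: 3 σ bonds, plus one π bond; 3 regions of electron density → sp2.
C4 is sp3: 4 σ bonds, 4 electron-density regions.
C5 carries 4 σ bonds, giving a steric number of 4, so it is sp3.
C6: 4 σ bonds; 4 regions of electron density → sp3.
C7 has 2 σ bonds, plus two π bonds: steric number 2 → sp.
C8 (2 σ bonds, plus two π bonds) has steric number 2: sp.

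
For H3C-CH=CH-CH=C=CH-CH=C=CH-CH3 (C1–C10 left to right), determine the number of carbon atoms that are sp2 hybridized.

6

C1: sp3
C2: sp2 ✓
C3: sp2 ✓
C4: sp2 ✓
C5: sp
C6: sp2 ✓
C7: sp2 ✓
C8: sp
C9: sp2 ✓
C10: sp3
C2, C3, C4, C6, C7, C9 → 6 sp2 carbons.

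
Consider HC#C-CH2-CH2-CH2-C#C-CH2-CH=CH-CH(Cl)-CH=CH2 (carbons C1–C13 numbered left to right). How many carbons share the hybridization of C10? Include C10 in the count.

C10 is sp2 (one π bond).
C1: sp
C2: sp
C3: sp3
C4: sp3
C5: sp3
C6: sp
C7: sp
C8: sp3
C9: sp2 ✓
C10: sp2 ✓
C11: sp3
C12: sp2 ✓
C13: sp2 ✓
4 carbons are sp2.

4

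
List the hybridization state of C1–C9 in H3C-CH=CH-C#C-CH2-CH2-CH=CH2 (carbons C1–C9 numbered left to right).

C1: 4 σ bonds — 4 electron domains, sp3.
C2 carries 3 σ bonds, plus one π bond, giving a steric number of 3, so it is sp2.
C3: 3 σ bonds, plus one π bond — 3 electron domains, sp2.
C4 — 2 σ bonds, plus two π bonds. Steric number 2, so sp.
C5 has 2 σ bonds, plus two π bonds: steric number 2 → sp.
C6 — 4 σ bonds. Steric number 4, so sp3.
C7 carries 4 σ bonds, giving a steric number of 4, so it is sp3.
C8: 3 σ bonds, plus one π bond; 3 regions of electron density → sp2.
C9 carries 3 σ bonds, plus one π bond, giving a steric number of 3, so it is sp2.

C1 sp3, C2 sp2, C3 sp2, C4 sp, C5 sp, C6 sp3, C7 sp3, C8 sp2, C9 sp2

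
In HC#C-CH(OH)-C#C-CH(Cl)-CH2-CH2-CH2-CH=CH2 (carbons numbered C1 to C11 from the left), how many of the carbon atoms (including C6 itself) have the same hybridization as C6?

C6 is sp3 (only σ bonds).
C1: sp
C2: sp
C3: sp3 ✓
C4: sp
C5: sp
C6: sp3 ✓
C7: sp3 ✓
C8: sp3 ✓
C9: sp3 ✓
C10: sp2
C11: sp2
5 carbons are sp3.

5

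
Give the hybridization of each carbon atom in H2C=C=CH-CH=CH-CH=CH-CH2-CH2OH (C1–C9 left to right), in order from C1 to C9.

C1 sp2, C2 sp, C3 sp2, C4 sp2, C5 sp2, C6 sp2, C7 sp2, C8 sp3, C9 sp3

C1 — 3 σ bonds, plus one π bond. Steric number 3, so sp2.
C2 — 2 σ bonds, plus two π bonds. Steric number 2, so sp.
C3: 3 σ bonds, plus one π bond — 3 electron domains, sp2.
C4 is sp2: 3 σ bonds, plus one π bond, 3 electron-density regions.
C5 carries 3 σ bonds, plus one π bond, giving a steric number of 3, so it is sp2.
C6 is sp2: 3 σ bonds, plus one π bond, 3 electron-density regions.
C7: 3 σ bonds, plus one π bond — 3 electron domains, sp2.
C8 is sp3: 4 σ bonds, 4 electron-density regions.
C9 — 4 σ bonds. Steric number 4, so sp3.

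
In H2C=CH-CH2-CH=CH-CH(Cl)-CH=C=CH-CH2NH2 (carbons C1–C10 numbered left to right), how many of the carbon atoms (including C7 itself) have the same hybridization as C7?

6

C7 is sp2 (one π bond).
C1: sp2 ✓
C2: sp2 ✓
C3: sp3
C4: sp2 ✓
C5: sp2 ✓
C6: sp3
C7: sp2 ✓
C8: sp
C9: sp2 ✓
C10: sp3
6 carbons are sp2.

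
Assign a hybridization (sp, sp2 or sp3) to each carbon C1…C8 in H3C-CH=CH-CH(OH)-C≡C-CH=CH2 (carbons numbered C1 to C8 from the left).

C1 sp3, C2 sp2, C3 sp2, C4 sp3, C5 sp, C6 sp, C7 sp2, C8 sp2

C1 has 4 σ bonds: steric number 4 → sp3.
C2: 3 σ bonds, plus one π bond — 3 electron domains, sp2.
C3 has 3 σ bonds, plus one π bond: steric number 3 → sp2.
C4 (4 σ bonds) has steric number 4: sp3.
C5: 2 σ bonds, plus two π bonds — 2 electron domains, sp.
C6: 2 σ bonds, plus two π bonds — 2 electron domains, sp.
C7 is sp2: 3 σ bonds, plus one π bond, 3 electron-density regions.
C8 (3 σ bonds, plus one π bond) has steric number 3: sp2.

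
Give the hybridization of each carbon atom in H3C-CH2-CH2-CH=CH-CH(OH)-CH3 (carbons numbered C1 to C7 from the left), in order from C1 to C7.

C1: 4 σ bonds; 4 regions of electron density → sp3.
C2 — 4 σ bonds. Steric number 4, so sp3.
C3 is sp3: 4 σ bonds, 4 electron-density regions.
C4 — 3 σ bonds, plus one π bond. Steric number 3, so sp2.
C5 has 3 σ bonds, plus one π bond: steric number 3 → sp2.
C6 carries 4 σ bonds, giving a steric number of 4, so it is sp3.
C7 is sp3: 4 σ bonds, 4 electron-density regions.

C1 sp3, C2 sp3, C3 sp3, C4 sp2, C5 sp2, C6 sp3, C7 sp3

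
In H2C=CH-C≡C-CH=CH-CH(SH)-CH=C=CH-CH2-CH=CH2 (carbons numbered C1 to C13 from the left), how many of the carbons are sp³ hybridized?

2

C1: sp2
C2: sp2
C3: sp
C4: sp
C5: sp2
C6: sp2
C7: sp3 ✓
C8: sp2
C9: sp
C10: sp2
C11: sp3 ✓
C12: sp2
C13: sp2
C7, C11 → 2 sp3 carbons.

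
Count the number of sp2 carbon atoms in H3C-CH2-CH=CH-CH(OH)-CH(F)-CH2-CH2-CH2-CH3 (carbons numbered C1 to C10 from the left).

C1: sp3
C2: sp3
C3: sp2 ✓
C4: sp2 ✓
C5: sp3
C6: sp3
C7: sp3
C8: sp3
C9: sp3
C10: sp3
C3, C4 → 2 sp2 carbons.

2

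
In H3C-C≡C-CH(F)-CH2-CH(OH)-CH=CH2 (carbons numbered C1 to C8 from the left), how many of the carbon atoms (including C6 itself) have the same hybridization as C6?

4

C6 is sp3 (only σ bonds).
C1: sp3 ✓
C2: sp
C3: sp
C4: sp3 ✓
C5: sp3 ✓
C6: sp3 ✓
C7: sp2
C8: sp2
4 carbons are sp3.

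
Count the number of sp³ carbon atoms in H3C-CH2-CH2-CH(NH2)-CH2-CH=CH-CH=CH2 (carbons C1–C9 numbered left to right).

C1: sp3 ✓
C2: sp3 ✓
C3: sp3 ✓
C4: sp3 ✓
C5: sp3 ✓
C6: sp2
C7: sp2
C8: sp2
C9: sp2
C1, C2, C3, C4, C5 → 5 sp3 carbons.

5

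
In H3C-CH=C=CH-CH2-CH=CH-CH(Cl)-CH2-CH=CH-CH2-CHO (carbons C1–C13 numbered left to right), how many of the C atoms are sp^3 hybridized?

C1: sp3 ✓
C2: sp2
C3: sp
C4: sp2
C5: sp3 ✓
C6: sp2
C7: sp2
C8: sp3 ✓
C9: sp3 ✓
C10: sp2
C11: sp2
C12: sp3 ✓
C13: sp2
C1, C5, C8, C9, C12 → 5 sp3 carbons.

5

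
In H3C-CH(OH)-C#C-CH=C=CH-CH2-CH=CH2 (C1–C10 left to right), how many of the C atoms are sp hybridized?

3

C1: sp3
C2: sp3
C3: sp ✓
C4: sp ✓
C5: sp2
C6: sp ✓
C7: sp2
C8: sp3
C9: sp2
C10: sp2
C3, C4, C6 → 3 sp carbons.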